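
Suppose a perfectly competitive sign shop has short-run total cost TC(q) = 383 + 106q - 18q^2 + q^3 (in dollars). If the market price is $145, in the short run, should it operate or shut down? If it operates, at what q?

Produce at q = 13

Strip out fixed cost: VC = 106q - 18q^2 + q^3. Then AVC = 106 - 18q + q^2 and MC = 106 - 36q + 3q^2.
AVC hits its minimum where MC = AVC, at q = 9, giving min AVC = 106 - 18·9 + 9^2 = $25.
Since P = $145 ≥ min AVC = $25, price covers variable cost and the firm should produce.
Solving P = MC: -39 - 36q + 3q^2 = 0 ⇒ q = -1 or 13. On the upward-sloping branch, q* = 13.
Check: AVC at q = 13 is $41 ≤ P, so revenue covers variable cost.
Profit = P·q − TC = 145·13 − 916 = $969.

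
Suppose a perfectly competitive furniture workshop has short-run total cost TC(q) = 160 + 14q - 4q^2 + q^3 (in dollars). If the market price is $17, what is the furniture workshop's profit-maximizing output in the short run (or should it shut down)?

Produce at q = 3

Variable cost is VC = 14q - 4q^2 + q^3, so AVC = VC/q = 14 - 4q + q^2 and MC = dTC/dq = 14 - 8q + 3q^2.
The AVC parabola has its vertex at q = 4/2 = 2, where AVC = 14 - 4·2 + 2^2 = $10.
P = $17 exceeds min AVC = $10, so the firm stays open.
Set P = MC: 17 = 14 - 8q + 3q^2 → -3 - 8q + 3q^2 = 0. The roots are q = -1/3 and q = 3; the profit-maximizing output is on the rising part of MC, so q* = 3.
Check: AVC at q = 3 is $11 ≤ P, so revenue covers variable cost.
Profit = P·q − TC = 17·3 − 193 = -$142, a loss, but smaller than the $160 fixed cost the firm would lose by shutting down.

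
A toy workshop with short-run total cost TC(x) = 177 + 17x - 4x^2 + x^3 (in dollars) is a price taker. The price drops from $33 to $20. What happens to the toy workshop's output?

Output falls from 4 to 3

MC = 17 - 8x + 3x^2; the shutdown threshold is min AVC = $13 (at x = 2).
With P = $33 above the shutdown price, P = MC gives x = 4.
At P = $20 ≥ min AVC, set P = MC: x = 3. The firm stays open but cuts output.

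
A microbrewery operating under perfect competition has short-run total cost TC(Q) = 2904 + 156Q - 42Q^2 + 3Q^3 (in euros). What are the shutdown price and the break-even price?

Shutdown price = min AVC. AVC = 156 - 42Q + 3Q^2, with vertex at Q = 7 and minimum €9.
ATC = 2904/Q + 156 - 42Q + 3Q^2. Setting dATC/dQ = −2904/Q^2 − 42 + 6Q = 0 gives Q = 11 (since 6·11^3 − 42·11^2 = 2904).
min ATC = 2904/11 + 156 − 42·11 + 3·11^2 = €321. That is the break-even price.
For €9 ≤ P < €321 the firm produces at a loss; below €9 it shuts down.

Shutdown price = €9; break-even price = €321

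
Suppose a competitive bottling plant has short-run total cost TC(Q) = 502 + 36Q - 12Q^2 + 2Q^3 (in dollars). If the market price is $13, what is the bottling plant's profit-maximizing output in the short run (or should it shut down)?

From TC, MC = TC'(Q) = 36 - 24Q + 6Q^2 and AVC = VC/Q = 36 - 12Q + 2Q^2.
AVC is minimized where dAVC/dQ = -12 + 4Q = 0, at Q = 3; min AVC = 36 - 12·3 + 2·3^2 = $18.
With P < min AVC ($13 < $18), every unit sold adds to the loss.
Best response: produce nothing and absorb the $502 fixed cost.

Shut down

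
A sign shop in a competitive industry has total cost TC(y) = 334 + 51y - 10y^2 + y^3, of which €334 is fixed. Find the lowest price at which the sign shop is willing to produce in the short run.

The shutdown price is the minimum of AVC. VC = 51y - 10y^2 + y^3, so AVC = 51 - 10y + y^2.
At the minimum of AVC, MC = AVC. MC = 51 - 20y + 3y^2; setting MC = AVC gives 2y^2 - 10y = 0, so y = 5. min AVC = 26.
The firm shuts down for any P below €26.

€26 per unit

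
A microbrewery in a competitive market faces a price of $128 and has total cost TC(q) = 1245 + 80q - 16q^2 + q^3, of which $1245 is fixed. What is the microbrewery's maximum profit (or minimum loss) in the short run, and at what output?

AVC = 80 - 16q + q^2 has its minimum $16 at q = 8; price $128 clears that bar, so the firm operates.
MC = 80 - 32q + 3q^2. Setting P = MC and taking the root on the rising branch gives q* = 12.
TR = 128·12 = 1536. TC = 1245 + 384 = 1629. Profit = 1536 − 1629 = -$93.
By producing, the firm covers all variable cost plus $1152 of fixed cost; shutting down would lose the full $1245.

Profit = -$93 at q = 12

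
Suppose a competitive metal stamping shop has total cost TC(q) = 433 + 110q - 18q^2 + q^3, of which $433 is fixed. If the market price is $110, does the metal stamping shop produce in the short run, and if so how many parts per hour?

Produce at q = 12

From TC, MC = TC'(q) = 110 - 36q + 3q^2 and AVC = VC/q = 110 - 18q + q^2.
AVC is minimized where dAVC/dq = -18 + 2q = 0, at q = 9; min AVC = 110 - 18·9 + 9^2 = $29.
Since P = $110 ≥ min AVC = $29, price covers variable cost and the firm should produce.
Solving P = MC: -36q + 3q^2 = 0 ⇒ q = 0 or 12. On the upward-sloping branch, q* = 12.
Check: AVC at q = 12 is $38 ≤ P, so revenue covers variable cost.
Profit = P·q − TC = 110·12 − 889 = $431.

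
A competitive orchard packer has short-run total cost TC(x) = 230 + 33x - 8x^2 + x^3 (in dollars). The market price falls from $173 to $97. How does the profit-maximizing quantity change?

MC = 33 - 16x + 3x^2; the shutdown threshold is min AVC = $17 (at x = 4).
At P = $173 ≥ min AVC, set P = MC on the rising branch: x = 10.
At P = $97 ≥ min AVC, set P = MC: x = 8. The firm stays open but cuts output.

Output falls from 10 to 8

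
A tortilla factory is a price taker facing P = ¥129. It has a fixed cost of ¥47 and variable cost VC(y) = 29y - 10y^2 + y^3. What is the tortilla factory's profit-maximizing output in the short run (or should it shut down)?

From TC, MC = TC'(y) = 29 - 20y + 3y^2 and AVC = VC/y = 29 - 10y + y^2.
AVC hits its minimum where MC = AVC, at y = 5, giving min AVC = 29 - 10·5 + 5^2 = ¥4.
Because ¥129 ≥ ¥4, revenue can cover variable cost; the firm operates.
P = MC gives -100 - 20y + 3y^2 = 0, with roots -10/3 and 10. Take the larger (rising MC): y* = 10.
Check: AVC at y = 10 is ¥29 ≤ P, so revenue covers variable cost.
Profit = P·y − TC = 129·10 − 337 = ¥953.

Produce at y = 10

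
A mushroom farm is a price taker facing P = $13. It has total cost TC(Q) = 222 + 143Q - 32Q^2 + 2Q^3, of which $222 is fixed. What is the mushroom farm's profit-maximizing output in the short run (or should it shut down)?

Variable cost is VC = 143Q - 32Q^2 + 2Q^3, so AVC = VC/Q = 143 - 32Q + 2Q^2 and MC = dTC/dQ = 143 - 64Q + 6Q^2.
The AVC parabola has its vertex at Q = 32/4 = 8, where AVC = 143 - 32·8 + 2·8^2 = $15.
Since P = $13 < min AVC = $15, price fails to cover variable cost at any output.
Best response: produce nothing and absorb the $222 fixed cost.

Shut down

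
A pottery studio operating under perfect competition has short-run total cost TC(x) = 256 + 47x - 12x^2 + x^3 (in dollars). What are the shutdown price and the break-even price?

Shutdown price = $11; break-even price = $47

AVC = 47 - 12x + x^2; minimized at x = 6, giving min AVC = $11. That is the shutdown price.
ATC = 256/x + 47 - 12x + x^2. Setting dATC/dx = −256/x^2 − 12 + 2x = 0 gives x = 8 (since 2·8^3 − 12·8^2 = 256).
min ATC = 256/8 + 47 − 12·8 + 8^2 = $47. That is the break-even price.
Between these two prices the firm operates at a loss; above $47 it earns a profit.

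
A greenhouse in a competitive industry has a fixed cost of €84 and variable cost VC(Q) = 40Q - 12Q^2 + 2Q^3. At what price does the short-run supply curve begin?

€22 per unit

The shutdown price is the minimum of AVC. VC = 40Q - 12Q^2 + 2Q^3, so AVC = 40 - 12Q + 2Q^2.
At the minimum of AVC, MC = AVC. MC = 40 - 24Q + 6Q^2; setting MC = AVC gives 4Q^2 - 12Q = 0, so Q = 3. min AVC = 22.
For P < €22 the firm produces nothing.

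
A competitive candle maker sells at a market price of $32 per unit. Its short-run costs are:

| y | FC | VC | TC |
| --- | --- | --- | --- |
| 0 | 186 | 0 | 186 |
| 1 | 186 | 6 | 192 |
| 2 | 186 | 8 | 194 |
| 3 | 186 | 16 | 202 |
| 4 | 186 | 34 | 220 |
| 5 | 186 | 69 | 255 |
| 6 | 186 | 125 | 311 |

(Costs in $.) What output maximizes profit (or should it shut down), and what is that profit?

y = 4; profit = -$92

Profit at each row (π = 32y − TC): y=0: -186; y=1: -160; y=2: -130; y=3: -106; y=4: -92; y=5: -95; y=6: -119.
Profit is maximized at y = 4. AVC there is 34/4 = $8.50 ≤ P, so producing beats shutting down (which would give -$186).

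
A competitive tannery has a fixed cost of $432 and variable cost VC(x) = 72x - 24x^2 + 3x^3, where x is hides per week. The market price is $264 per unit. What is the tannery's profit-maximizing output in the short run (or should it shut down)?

Variable cost is VC = 72x - 24x^2 + 3x^3, so AVC = VC/x = 72 - 24x + 3x^2 and MC = dTC/dx = 72 - 48x + 9x^2.
AVC hits its minimum where MC = AVC, at x = 4, giving min AVC = 72 - 24·4 + 3·4^2 = $24.
Since P = $264 ≥ min AVC = $24, price covers variable cost and the firm should produce.
Solving P = MC: -192 - 48x + 9x^2 = 0 ⇒ x = -8/3 or 8. On the upward-sloping branch, x* = 8.
Check: AVC at x = 8 is $72 ≤ P, so revenue covers variable cost.
Profit = P·x − TC = 264·8 − 1008 = $1104.

Produce at x = 8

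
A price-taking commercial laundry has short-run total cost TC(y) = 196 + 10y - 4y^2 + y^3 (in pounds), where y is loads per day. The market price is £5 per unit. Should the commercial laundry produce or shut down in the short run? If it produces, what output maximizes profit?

Shut down

Variable cost is VC = 10y - 4y^2 + y^3, so AVC = VC/y = 10 - 4y + y^2 and MC = dTC/dy = 10 - 8y + 3y^2.
The AVC parabola has its vertex at y = 4/2 = 2, where AVC = 10 - 4·2 + 2^2 = £6.
Since P = £5 < min AVC = £6, price fails to cover variable cost at any output.
Shutting down limits the loss to fixed cost, £196.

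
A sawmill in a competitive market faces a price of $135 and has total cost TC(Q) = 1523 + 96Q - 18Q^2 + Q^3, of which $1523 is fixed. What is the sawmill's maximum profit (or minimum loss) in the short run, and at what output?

Profit = -$171 at Q = 13

AVC = 96 - 18Q + Q^2; min AVC = $15 at Q = 9. Since P = $135 ≥ min AVC, the firm produces.
MC = 96 - 36Q + 3Q^2. Setting P = MC and taking the root on the rising branch gives Q* = 13.
TR = 135·13 = 1755. TC = 1523 + 403 = 1926. Profit = 1755 − 1926 = -$171.
Shutting down would mean losing the fixed cost of $1523, so operating at a loss of $171 is better by $1352.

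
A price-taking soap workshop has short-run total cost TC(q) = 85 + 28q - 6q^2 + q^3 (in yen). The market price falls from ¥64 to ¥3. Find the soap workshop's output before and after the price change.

Output falls from 6 to 0 (the firm shuts down)

MC = 28 - 12q + 3q^2; the shutdown threshold is min AVC = ¥19 (at q = 3).
At P = ¥64 ≥ min AVC, set P = MC on the rising branch: q = 6.
At P = ¥3 < min AVC = ¥19, price no longer covers variable cost at any output, so the firm shuts down: q = 0.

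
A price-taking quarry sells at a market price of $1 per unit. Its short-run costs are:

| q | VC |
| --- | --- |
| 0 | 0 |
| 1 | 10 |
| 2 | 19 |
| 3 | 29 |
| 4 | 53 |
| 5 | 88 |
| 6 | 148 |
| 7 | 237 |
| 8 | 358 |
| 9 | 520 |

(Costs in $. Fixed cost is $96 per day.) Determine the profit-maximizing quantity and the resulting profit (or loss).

Compute π = P·q − TC at each output: q=0: -96; q=1: -105; q=2: -113; q=3: -122; q=4: -145; q=5: -179; q=6: -238; q=7: -326; q=8: -446; q=9: -607.
Profit is highest at q = 0. Equivalently, the lowest AVC in the table is 19/2 ≈ $9.50 at q = 2, and P = $1 falls below it — price never covers variable cost, so the firm shuts down and loses only its fixed cost.

q = 0 (shut down); profit = -$96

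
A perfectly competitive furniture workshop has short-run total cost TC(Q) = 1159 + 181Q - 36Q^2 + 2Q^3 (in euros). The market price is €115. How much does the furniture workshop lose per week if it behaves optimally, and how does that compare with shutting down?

AVC = 181 - 36Q + 2Q^2; min AVC = €19 at Q = 9. Since P = €115 ≥ min AVC, the firm produces.
With MC = 181 - 72Q + 6Q^2, P = MC on the upward-sloping part at Q* = 11.
TR = 115·11 = 1265. TC = 1159 + 297 = 1456. Profit = 1265 − 1456 = -€191.
Shutting down would mean losing the fixed cost of €1159, so operating at a loss of €191 is better by €968.

Profit = -€191 at Q = 11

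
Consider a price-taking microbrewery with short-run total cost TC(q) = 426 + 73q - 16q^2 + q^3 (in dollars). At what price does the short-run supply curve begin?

$9 per unit

The firm shuts down when price falls below the minimum of average variable cost. AVC = VC/q = 73 - 16q + q^2.
dAVC/dq = -16 + 2q = 0 gives q = 8. min AVC = 73 - 16·8 + 8^2 = 9.
For P < $9 the firm produces nothing.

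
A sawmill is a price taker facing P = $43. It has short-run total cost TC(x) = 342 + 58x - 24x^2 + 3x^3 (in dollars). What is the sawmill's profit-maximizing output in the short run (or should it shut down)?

Strip out fixed cost: VC = 58x - 24x^2 + 3x^3. Then AVC = 58 - 24x + 3x^2 and MC = 58 - 48x + 9x^2.
AVC hits its minimum where MC = AVC, at x = 4, giving min AVC = 58 - 24·4 + 3·4^2 = $10.
Because $43 ≥ $10, revenue can cover variable cost; the firm operates.
Set P = MC: 43 = 58 - 48x + 9x^2 → 15 - 48x + 9x^2 = 0. The roots are x = 1/3 and x = 5; the profit-maximizing output is on the rising part of MC, so x* = 5.
Check: AVC at x = 5 is $13 ≤ P, so revenue covers variable cost.
Profit = P·x − TC = 43·5 − 407 = -$192, a loss, but smaller than the $342 fixed cost the firm would lose by shutting down.

Produce at x = 5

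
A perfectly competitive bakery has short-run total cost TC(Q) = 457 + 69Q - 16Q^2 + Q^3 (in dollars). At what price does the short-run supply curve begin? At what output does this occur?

Short-run supply begins at min AVC. From VC = 69Q - 16Q^2 + Q^3, AVC = 69 - 16Q + Q^2.
dAVC/dQ = -16 + 2Q = 0 gives Q = 8. min AVC = 69 - 16·8 + 8^2 = 5.
For P < $5 the firm produces nothing.

$5 per unit, at Q = 8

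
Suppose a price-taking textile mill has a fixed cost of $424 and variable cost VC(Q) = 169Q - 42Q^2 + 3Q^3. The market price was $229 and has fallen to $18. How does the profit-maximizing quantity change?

AVC = 169 - 42Q + 3Q^2, minimized at Q = 7 where min AVC = $22. MC = 169 - 84Q + 9Q^2.
At P = $229 ≥ min AVC, set P = MC on the rising branch: Q = 10.
At P = $18 < min AVC = $22, price no longer covers variable cost at any output, so the firm shuts down: Q = 0.

Output falls from 10 to 0 (the firm shuts down)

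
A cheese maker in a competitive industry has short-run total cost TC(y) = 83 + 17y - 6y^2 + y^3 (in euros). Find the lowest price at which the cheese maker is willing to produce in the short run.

The firm shuts down when price falls below the minimum of average variable cost. AVC = VC/y = 17 - 6y + y^2.
dAVC/dy = -6 + 2y = 0 gives y = 3. min AVC = 17 - 6·3 + 3^2 = 8.
For P < €8 the firm produces nothing.

€8 per unit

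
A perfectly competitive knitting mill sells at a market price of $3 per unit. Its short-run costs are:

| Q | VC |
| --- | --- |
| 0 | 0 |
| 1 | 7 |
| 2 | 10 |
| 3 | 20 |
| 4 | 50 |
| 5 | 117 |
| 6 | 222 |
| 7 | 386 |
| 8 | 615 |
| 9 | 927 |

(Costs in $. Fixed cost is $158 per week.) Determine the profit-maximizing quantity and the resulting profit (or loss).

Q = 0 (shut down); profit = -$158

Tabulate TR − TC: Q=0: -158; Q=1: -162; Q=2: -162; Q=3: -169; Q=4: -196; Q=5: -260; Q=6: -362; Q=7: -523; Q=8: -749; Q=9: -1058.
Profit is highest at Q = 0. Equivalently, the lowest AVC in the table is 10/2 ≈ $5 at Q = 2, and P = $3 falls below it — price never covers variable cost, so the firm shuts down and loses only its fixed cost.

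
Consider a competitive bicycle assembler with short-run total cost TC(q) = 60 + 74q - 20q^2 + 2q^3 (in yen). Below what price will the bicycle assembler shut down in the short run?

¥24 per unit

The firm shuts down when price falls below the minimum of average variable cost. AVC = VC/q = 74 - 20q + 2q^2.
dAVC/dq = -20 + 4q = 0 gives q = 5. min AVC = 74 - 20·5 + 2·5^2 = 24.
The firm shuts down for any P below ¥24.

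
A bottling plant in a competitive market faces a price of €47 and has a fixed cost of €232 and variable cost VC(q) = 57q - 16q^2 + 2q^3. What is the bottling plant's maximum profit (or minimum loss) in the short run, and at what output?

AVC = 57 - 16q + 2q^2 has its minimum €25 at q = 4; price €47 clears that bar, so the firm operates.
With MC = 57 - 32q + 6q^2, P = MC on the upward-sloping part at q* = 5.
TR = 47·5 = 235. TC = 232 + 135 = 367. Profit = 235 − 367 = -€132.
That loss of €132 beats the €232 the firm would lose by shutting down; producing recovers €100 of fixed cost.

Profit = -€132 at q = 5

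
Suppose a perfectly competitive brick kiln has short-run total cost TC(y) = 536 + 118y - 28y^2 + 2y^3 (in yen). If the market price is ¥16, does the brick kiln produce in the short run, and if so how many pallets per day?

Shut down

Strip out fixed cost: VC = 118y - 28y^2 + 2y^3. Then AVC = 118 - 28y + 2y^2 and MC = 118 - 56y + 6y^2.
AVC is minimized where dAVC/dy = -28 + 4y = 0, at y = 7; min AVC = 118 - 28·7 + 2·7^2 = ¥20.
P = ¥16 lies below min AVC = ¥20; no output level covers variable cost.
Best response: produce nothing and absorb the ¥536 fixed cost.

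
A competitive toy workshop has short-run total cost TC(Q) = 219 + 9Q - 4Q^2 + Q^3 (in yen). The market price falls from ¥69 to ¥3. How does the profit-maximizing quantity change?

MC = 9 - 8Q + 3Q^2; the shutdown threshold is min AVC = ¥5 (at Q = 2).
With P = ¥69 above the shutdown price, P = MC gives Q = 6.
At P = ¥3 < min AVC = ¥5, price no longer covers variable cost at any output, so the firm shuts down: Q = 0.

Output falls from 6 to 0 (the firm shuts down)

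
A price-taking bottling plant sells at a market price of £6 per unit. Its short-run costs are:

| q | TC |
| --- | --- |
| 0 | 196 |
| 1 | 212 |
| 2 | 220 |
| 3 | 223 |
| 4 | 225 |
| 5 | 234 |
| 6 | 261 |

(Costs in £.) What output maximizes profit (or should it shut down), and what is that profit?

Profit at each row (π = 6q − TC): q=0: -196; q=1: -206; q=2: -208; q=3: -205; q=4: -201; q=5: -204; q=6: -225.
Profit is highest at q = 0. Equivalently, the lowest AVC in the table is 29/4 ≈ £7.25 at q = 4, and P = £6 falls below it — price never covers variable cost, so the firm shuts down and loses only its fixed cost.

q = 0 (shut down); profit = -£196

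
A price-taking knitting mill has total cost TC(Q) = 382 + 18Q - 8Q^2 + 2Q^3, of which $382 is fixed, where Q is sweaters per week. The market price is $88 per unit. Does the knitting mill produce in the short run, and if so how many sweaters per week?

From TC, MC = TC'(Q) = 18 - 16Q + 6Q^2 and AVC = VC/Q = 18 - 8Q + 2Q^2.
AVC hits its minimum where MC = AVC, at Q = 2, giving min AVC = 18 - 8·2 + 2·2^2 = $10.
Since P = $88 ≥ min AVC = $10, price covers variable cost and the firm should produce.
P = MC gives -70 - 16Q + 6Q^2 = 0, with roots -7/3 and 5. Take the larger (rising MC): Q* = 5.
Check: AVC at Q = 5 is $28 ≤ P, so revenue covers variable cost.
Profit = P·Q − TC = 88·5 − 522 = -$82, a loss, but smaller than the $382 fixed cost the firm would lose by shutting down.

Produce at Q = 5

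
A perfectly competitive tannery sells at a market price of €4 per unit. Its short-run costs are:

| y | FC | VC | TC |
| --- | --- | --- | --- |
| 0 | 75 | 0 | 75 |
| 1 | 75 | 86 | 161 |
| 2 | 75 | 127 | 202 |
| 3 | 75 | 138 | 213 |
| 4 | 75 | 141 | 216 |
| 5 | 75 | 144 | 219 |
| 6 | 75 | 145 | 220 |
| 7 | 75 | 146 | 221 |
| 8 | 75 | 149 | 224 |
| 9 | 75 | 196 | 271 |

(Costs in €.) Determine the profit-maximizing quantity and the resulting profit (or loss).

Profit at each row (π = 4y − TC): y=0: -75; y=1: -157; y=2: -194; y=3: -201; y=4: -200; y=5: -199; y=6: -196; y=7: -193; y=8: -192; y=9: -235.
Profit is highest at y = 0. Equivalently, the lowest AVC in the table is 149/8 ≈ €18.62 at y = 8, and P = €4 falls below it — price never covers variable cost, so the firm shuts down and loses only its fixed cost.

y = 0 (shut down); profit = -€75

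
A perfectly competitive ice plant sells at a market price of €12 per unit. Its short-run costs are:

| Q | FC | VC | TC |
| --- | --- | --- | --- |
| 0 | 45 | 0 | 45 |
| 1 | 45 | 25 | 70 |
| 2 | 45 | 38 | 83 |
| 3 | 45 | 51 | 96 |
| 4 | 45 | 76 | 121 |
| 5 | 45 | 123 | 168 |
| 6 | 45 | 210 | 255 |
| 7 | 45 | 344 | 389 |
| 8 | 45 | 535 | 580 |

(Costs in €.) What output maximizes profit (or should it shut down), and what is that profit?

Q = 0 (shut down); profit = -€45

Profit at each row (π = 12Q − TC): Q=0: -45; Q=1: -58; Q=2: -59; Q=3: -60; Q=4: -73; Q=5: -108; Q=6: -183; Q=7: -305; Q=8: -484.
Profit is highest at Q = 0. Equivalently, the lowest AVC in the table is 51/3 ≈ €17 at Q = 3, and P = €12 falls below it — price never covers variable cost, so the firm shuts down and loses only its fixed cost.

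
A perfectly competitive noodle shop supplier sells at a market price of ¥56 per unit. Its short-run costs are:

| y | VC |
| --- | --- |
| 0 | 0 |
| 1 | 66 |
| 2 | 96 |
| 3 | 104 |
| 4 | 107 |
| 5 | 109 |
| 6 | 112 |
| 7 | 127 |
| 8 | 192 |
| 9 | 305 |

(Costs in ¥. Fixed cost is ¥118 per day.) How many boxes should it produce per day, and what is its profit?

y = 7; profit = ¥147

Tabulate TR − TC: y=0: -118; y=1: -128; y=2: -102; y=3: -54; y=4: -1; y=5: 53; y=6: 106; y=7: 147; y=8: 138; y=9: 81.
Profit is maximized at y = 7. AVC there is 127/7 = ¥18.14 ≤ P, so producing beats shutting down (which would give -¥118).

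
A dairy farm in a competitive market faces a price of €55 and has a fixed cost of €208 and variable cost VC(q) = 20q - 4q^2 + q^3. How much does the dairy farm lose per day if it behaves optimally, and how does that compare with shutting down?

Profit = -€58 at q = 5

AVC = 20 - 4q + q^2; min AVC = €16 at q = 2. Since P = €55 ≥ min AVC, the firm produces.
MC = 20 - 8q + 3q^2. Setting P = MC and taking the root on the rising branch gives q* = 5.
TR = 55·5 = 275. TC = 208 + 125 = 333. Profit = 275 − 333 = -€58.
By producing, the firm covers all variable cost plus €150 of fixed cost; shutting down would lose the full €208.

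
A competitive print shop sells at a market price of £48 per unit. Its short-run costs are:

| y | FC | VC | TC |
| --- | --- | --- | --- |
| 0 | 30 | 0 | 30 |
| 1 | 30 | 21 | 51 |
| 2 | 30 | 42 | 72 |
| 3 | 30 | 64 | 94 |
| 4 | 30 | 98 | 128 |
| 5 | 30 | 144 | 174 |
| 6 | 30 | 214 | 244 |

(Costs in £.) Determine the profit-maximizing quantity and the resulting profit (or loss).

y = 5; profit = £66

Compute π = P·y − TC at each output: y=0: -30; y=1: -3; y=2: 24; y=3: 50; y=4: 64; y=5: 66; y=6: 44.
Profit is maximized at y = 5. AVC there is 144/5 = £28.80 ≤ P, so producing beats shutting down (which would give -£30).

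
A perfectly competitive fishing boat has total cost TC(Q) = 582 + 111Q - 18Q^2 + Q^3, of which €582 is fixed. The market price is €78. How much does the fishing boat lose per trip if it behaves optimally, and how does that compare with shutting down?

Profit = -€98 at Q = 11

AVC = 111 - 18Q + Q^2; min AVC = €30 at Q = 9. Since P = €78 ≥ min AVC, the firm produces.
With MC = 111 - 36Q + 3Q^2, P = MC on the upward-sloping part at Q* = 11.
TR = 78·11 = 858. TC = 582 + 374 = 956. Profit = 858 − 956 = -€98.
Shutting down would mean losing the fixed cost of €582, so operating at a loss of €98 is better by €484.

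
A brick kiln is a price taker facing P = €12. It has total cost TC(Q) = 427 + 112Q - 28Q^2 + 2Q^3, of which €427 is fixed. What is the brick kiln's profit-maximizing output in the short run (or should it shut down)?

Strip out fixed cost: VC = 112Q - 28Q^2 + 2Q^3. Then AVC = 112 - 28Q + 2Q^2 and MC = 112 - 56Q + 6Q^2.
The AVC parabola has its vertex at Q = 28/4 = 7, where AVC = 112 - 28·7 + 2·7^2 = €14.
P = €12 lies below min AVC = €14; no output level covers variable cost.
Best response: produce nothing and absorb the €427 fixed cost.

Shut down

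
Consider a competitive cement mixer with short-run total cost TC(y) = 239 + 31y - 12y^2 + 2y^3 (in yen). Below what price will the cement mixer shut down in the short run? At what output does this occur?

¥13 per unit, at y = 3

The shutdown price is the minimum of AVC. VC = 31y - 12y^2 + 2y^3, so AVC = 31 - 12y + 2y^2.
At the minimum of AVC, MC = AVC. MC = 31 - 24y + 6y^2; setting MC = AVC gives 4y^2 - 12y = 0, so y = 3. min AVC = 13.
For P < ¥13 the firm produces nothing.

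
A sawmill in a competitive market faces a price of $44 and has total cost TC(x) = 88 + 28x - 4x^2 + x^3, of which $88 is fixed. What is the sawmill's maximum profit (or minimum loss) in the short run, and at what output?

Profit = -$24 at x = 4

AVC = 28 - 4x + x^2 has its minimum $24 at x = 2; price $44 clears that bar, so the firm operates.
With MC = 28 - 8x + 3x^2, P = MC on the upward-sloping part at x* = 4.
TR = 44·4 = 176. TC = 88 + 112 = 200. Profit = 176 − 200 = -$24.
By producing, the firm covers all variable cost plus $64 of fixed cost; shutting down would lose the full $88.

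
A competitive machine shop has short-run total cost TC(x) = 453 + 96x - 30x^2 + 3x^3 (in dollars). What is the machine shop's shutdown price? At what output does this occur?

The firm shuts down when price falls below the minimum of average variable cost. AVC = VC/x = 96 - 30x + 3x^2.
At the minimum of AVC, MC = AVC. MC = 96 - 60x + 9x^2; setting MC = AVC gives 6x^2 - 30x = 0, so x = 5. min AVC = 21.
For P < $21 the firm produces nothing.

$21 per unit, at x = 5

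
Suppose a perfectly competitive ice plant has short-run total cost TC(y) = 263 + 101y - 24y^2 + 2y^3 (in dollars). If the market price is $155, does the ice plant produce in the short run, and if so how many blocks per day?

From TC, MC = TC'(y) = 101 - 48y + 6y^2 and AVC = VC/y = 101 - 24y + 2y^2.
AVC hits its minimum where MC = AVC, at y = 6, giving min AVC = 101 - 24·6 + 2·6^2 = $29.
P = $155 exceeds min AVC = $29, so the firm stays open.
P = MC gives -54 - 48y + 6y^2 = 0, with roots -1 and 9. Take the larger (rising MC): y* = 9.
Check: AVC at y = 9 is $47 ≤ P, so revenue covers variable cost.
Profit = P·y − TC = 155·9 − 686 = $709.

Produce at y = 9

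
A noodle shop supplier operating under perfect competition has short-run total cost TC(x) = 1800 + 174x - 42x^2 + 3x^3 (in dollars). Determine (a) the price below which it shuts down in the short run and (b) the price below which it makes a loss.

Shutdown price = $27; break-even price = $234

AVC = 174 - 42x + 3x^2; minimized at x = 7, giving min AVC = $27. That is the shutdown price.
ATC = 1800/x + 174 - 42x + 3x^2. Setting dATC/dx = −1800/x^2 − 42 + 6x = 0 gives x = 10 (since 6·10^3 − 42·10^2 = 1800).
min ATC = 1800/10 + 174 − 42·10 + 3·10^2 = $234. That is the break-even price.
Between these two prices the firm operates at a loss; above $234 it earns a profit.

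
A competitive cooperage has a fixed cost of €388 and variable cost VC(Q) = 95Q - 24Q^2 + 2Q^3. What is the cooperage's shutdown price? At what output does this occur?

€23 per unit, at Q = 6

Short-run supply begins at min AVC. From VC = 95Q - 24Q^2 + 2Q^3, AVC = 95 - 24Q + 2Q^2.
At the minimum of AVC, MC = AVC. MC = 95 - 48Q + 6Q^2; setting MC = AVC gives 4Q^2 - 24Q = 0, so Q = 6. min AVC = 23.
The firm shuts down for any P below €23.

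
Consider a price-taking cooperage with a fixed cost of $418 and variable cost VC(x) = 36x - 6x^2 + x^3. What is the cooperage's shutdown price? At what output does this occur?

$27 per unit, at x = 3

The firm shuts down when price falls below the minimum of average variable cost. AVC = VC/x = 36 - 6x + x^2.
dAVC/dx = -6 + 2x = 0 gives x = 3. min AVC = 36 - 6·3 + 3^2 = 27.
For P < $27 the firm produces nothing.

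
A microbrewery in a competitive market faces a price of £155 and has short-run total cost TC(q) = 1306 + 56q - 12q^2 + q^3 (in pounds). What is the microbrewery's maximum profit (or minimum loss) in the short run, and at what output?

Profit = -£96 at q = 11

AVC = 56 - 12q + q^2 has its minimum £20 at q = 6; price £155 clears that bar, so the firm operates.
With MC = 56 - 24q + 3q^2, P = MC on the upward-sloping part at q* = 11.
TR = 155·11 = 1705. TC = 1306 + 495 = 1801. Profit = 1705 − 1801 = -£96.
By producing, the firm covers all variable cost plus £1210 of fixed cost; shutting down would lose the full £1306.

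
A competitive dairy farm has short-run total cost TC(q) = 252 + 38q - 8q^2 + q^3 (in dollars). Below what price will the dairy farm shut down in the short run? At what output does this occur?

The shutdown price is the minimum of AVC. VC = 38q - 8q^2 + q^3, so AVC = 38 - 8q + q^2.
At the minimum of AVC, MC = AVC. MC = 38 - 16q + 3q^2; setting MC = AVC gives 2q^2 - 8q = 0, so q = 4. min AVC = 22.
So the shutdown price is $22.

$22 per unit, at q = 4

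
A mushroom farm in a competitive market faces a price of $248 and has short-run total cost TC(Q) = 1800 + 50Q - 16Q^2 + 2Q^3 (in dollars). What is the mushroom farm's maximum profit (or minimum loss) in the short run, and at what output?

AVC = 50 - 16Q + 2Q^2; min AVC = $18 at Q = 4. Since P = $248 ≥ min AVC, the firm produces.
MC = 50 - 32Q + 6Q^2. Setting P = MC and taking the root on the rising branch gives Q* = 9.
TR = 248·9 = 2232. TC = 1800 + 612 = 2412. Profit = 2232 − 2412 = -$180.
Shutting down would mean losing the fixed cost of $1800, so operating at a loss of $180 is better by $1620.

Profit = -$180 at Q = 9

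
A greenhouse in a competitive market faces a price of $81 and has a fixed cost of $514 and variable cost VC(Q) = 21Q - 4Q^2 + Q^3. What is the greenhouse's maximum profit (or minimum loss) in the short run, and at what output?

AVC = 21 - 4Q + Q^2 has its minimum $17 at Q = 2; price $81 clears that bar, so the firm operates.
MC = 21 - 8Q + 3Q^2. Setting P = MC and taking the root on the rising branch gives Q* = 6.
TR = 81·6 = 486. TC = 514 + 198 = 712. Profit = 486 − 712 = -$226.
By producing, the firm covers all variable cost plus $288 of fixed cost; shutting down would lose the full $514.

Profit = -$226 at Q = 6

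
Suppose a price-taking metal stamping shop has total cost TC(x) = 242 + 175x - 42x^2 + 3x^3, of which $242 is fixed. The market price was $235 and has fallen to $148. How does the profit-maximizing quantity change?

MC = 175 - 84x + 9x^2; the shutdown threshold is min AVC = $28 (at x = 7).
At P = $235 ≥ min AVC, set P = MC on the rising branch: x = 10.
At P = $148 ≥ min AVC, set P = MC: x = 9. The firm stays open but cuts output.

Output falls from 10 to 9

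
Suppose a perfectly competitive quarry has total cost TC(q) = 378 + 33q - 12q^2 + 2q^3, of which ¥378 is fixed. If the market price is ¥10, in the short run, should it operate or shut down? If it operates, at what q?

Variable cost is VC = 33q - 12q^2 + 2q^3, so AVC = VC/q = 33 - 12q + 2q^2 and MC = dTC/dq = 33 - 24q + 6q^2.
The AVC parabola has its vertex at q = 12/4 = 3, where AVC = 33 - 12·3 + 2·3^2 = ¥15.
Since P = ¥10 < min AVC = ¥15, price fails to cover variable cost at any output.
Shutting down limits the loss to fixed cost, ¥378.

Shut down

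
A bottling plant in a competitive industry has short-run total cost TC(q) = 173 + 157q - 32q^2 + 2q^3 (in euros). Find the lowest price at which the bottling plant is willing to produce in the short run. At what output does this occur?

€29 per unit, at q = 8

Short-run supply begins at min AVC. From VC = 157q - 32q^2 + 2q^3, AVC = 157 - 32q + 2q^2.
At the minimum of AVC, MC = AVC. MC = 157 - 64q + 6q^2; setting MC = AVC gives 4q^2 - 32q = 0, so q = 8. min AVC = 29.
For P < €29 the firm produces nothing.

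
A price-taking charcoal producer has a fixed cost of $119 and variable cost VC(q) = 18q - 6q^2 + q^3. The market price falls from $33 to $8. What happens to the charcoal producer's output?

Output falls from 5 to 0 (the firm shuts down)

AVC = 18 - 6q + q^2, minimized at q = 3 where min AVC = $9. MC = 18 - 12q + 3q^2.
With P = $33 above the shutdown price, P = MC gives q = 5.
At P = $8 < min AVC = $9, price no longer covers variable cost at any output, so the firm shuts down: q = 0.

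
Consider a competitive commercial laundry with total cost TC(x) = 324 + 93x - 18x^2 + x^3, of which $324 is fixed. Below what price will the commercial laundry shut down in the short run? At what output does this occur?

Short-run supply begins at min AVC. From VC = 93x - 18x^2 + x^3, AVC = 93 - 18x + x^2.
At the minimum of AVC, MC = AVC. MC = 93 - 36x + 3x^2; setting MC = AVC gives 2x^2 - 18x = 0, so x = 9. min AVC = 12.
The firm shuts down for any P below $12.

$12 per unit, at x = 9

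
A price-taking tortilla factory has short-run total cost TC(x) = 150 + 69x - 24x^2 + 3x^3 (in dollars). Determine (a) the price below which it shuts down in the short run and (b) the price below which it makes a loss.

Shutdown price = $21; break-even price = $54

Shutdown price = min AVC. AVC = 69 - 24x + 3x^2, with vertex at x = 4 and minimum $21.
ATC = 150/x + 69 - 24x + 3x^2. Setting dATC/dx = −150/x^2 − 24 + 6x = 0 gives x = 5 (since 6·5^3 − 24·5^2 = 150).
min ATC = 150/5 + 69 − 24·5 + 3·5^2 = $54. That is the break-even price.
Between these two prices the firm operates at a loss; above $54 it earns a profit.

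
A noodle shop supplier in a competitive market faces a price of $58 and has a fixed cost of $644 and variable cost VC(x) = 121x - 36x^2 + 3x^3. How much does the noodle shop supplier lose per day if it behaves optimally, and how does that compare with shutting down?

AVC = 121 - 36x + 3x^2; min AVC = $13 at x = 6. Since P = $58 ≥ min AVC, the firm produces.
MC = 121 - 72x + 9x^2. Setting P = MC and taking the root on the rising branch gives x* = 7.
TR = 58·7 = 406. TC = 644 + 112 = 756. Profit = 406 − 756 = -$350.
That loss of $350 beats the $644 the firm would lose by shutting down; producing recovers $294 of fixed cost.

Profit = -$350 at x = 7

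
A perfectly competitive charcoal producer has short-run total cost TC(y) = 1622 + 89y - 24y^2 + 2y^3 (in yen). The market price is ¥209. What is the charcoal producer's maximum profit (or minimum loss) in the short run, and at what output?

Profit = -¥22 at y = 10

AVC = 89 - 24y + 2y^2 has its minimum ¥17 at y = 6; price ¥209 clears that bar, so the firm operates.
MC = 89 - 48y + 6y^2. Setting P = MC and taking the root on the rising branch gives y* = 10.
TR = 209·10 = 2090. TC = 1622 + 490 = 2112. Profit = 2090 − 2112 = -¥22.
By producing, the firm covers all variable cost plus ¥1600 of fixed cost; shutting down would lose the full ¥1622.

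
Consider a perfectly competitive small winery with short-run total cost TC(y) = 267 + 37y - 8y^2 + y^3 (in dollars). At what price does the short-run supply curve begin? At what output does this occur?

The shutdown price is the minimum of AVC. VC = 37y - 8y^2 + y^3, so AVC = 37 - 8y + y^2.
At the minimum of AVC, MC = AVC. MC = 37 - 16y + 3y^2; setting MC = AVC gives 2y^2 - 8y = 0, so y = 4. min AVC = 21.
For P < $21 the firm produces nothing.

$21 per unit, at y = 4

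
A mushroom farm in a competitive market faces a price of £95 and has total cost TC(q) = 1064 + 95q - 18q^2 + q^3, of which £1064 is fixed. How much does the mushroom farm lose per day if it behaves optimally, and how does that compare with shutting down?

AVC = 95 - 18q + q^2 has its minimum £14 at q = 9; price £95 clears that bar, so the firm operates.
With MC = 95 - 36q + 3q^2, P = MC on the upward-sloping part at q* = 12.
TR = 95·12 = 1140. TC = 1064 + 276 = 1340. Profit = 1140 − 1340 = -£200.
Shutting down would mean losing the fixed cost of £1064, so operating at a loss of £200 is better by £864.

Profit = -£200 at q = 12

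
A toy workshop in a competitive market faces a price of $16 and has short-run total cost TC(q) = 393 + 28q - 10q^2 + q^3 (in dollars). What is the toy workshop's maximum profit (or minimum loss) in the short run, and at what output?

AVC = 28 - 10q + q^2; min AVC = $3 at q = 5. Since P = $16 ≥ min AVC, the firm produces.
With MC = 28 - 20q + 3q^2, P = MC on the upward-sloping part at q* = 6.
TR = 16·6 = 96. TC = 393 + 24 = 417. Profit = 96 − 417 = -$321.
Shutting down would mean losing the fixed cost of $393, so operating at a loss of $321 is better by $72.

Profit = -$321 at q = 6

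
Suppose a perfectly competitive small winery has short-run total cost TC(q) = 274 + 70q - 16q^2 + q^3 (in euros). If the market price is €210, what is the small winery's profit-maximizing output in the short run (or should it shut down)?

From TC, MC = TC'(q) = 70 - 32q + 3q^2 and AVC = VC/q = 70 - 16q + q^2.
AVC hits its minimum where MC = AVC, at q = 8, giving min AVC = 70 - 16·8 + 8^2 = €6.
P = €210 exceeds min AVC = €6, so the firm stays open.
P = MC gives -140 - 32q + 3q^2 = 0, with roots -10/3 and 14. Take the larger (rising MC): q* = 14.
Check: AVC at q = 14 is €42 ≤ P, so revenue covers variable cost.
Profit = P·q − TC = 210·14 − 862 = €2078.

Produce at q = 14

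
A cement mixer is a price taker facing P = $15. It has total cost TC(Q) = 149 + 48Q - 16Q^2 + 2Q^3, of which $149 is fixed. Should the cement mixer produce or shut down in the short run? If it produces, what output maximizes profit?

Shut down

From TC, MC = TC'(Q) = 48 - 32Q + 6Q^2 and AVC = VC/Q = 48 - 16Q + 2Q^2.
AVC hits its minimum where MC = AVC, at Q = 4, giving min AVC = 48 - 16·4 + 2·4^2 = $16.
P = $15 lies below min AVC = $16; no output level covers variable cost.
Best response: produce nothing and absorb the $149 fixed cost.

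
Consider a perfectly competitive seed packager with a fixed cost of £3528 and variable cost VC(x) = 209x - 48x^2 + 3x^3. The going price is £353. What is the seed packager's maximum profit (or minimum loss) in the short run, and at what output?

AVC = 209 - 48x + 3x^2; min AVC = £17 at x = 8. Since P = £353 ≥ min AVC, the firm produces.
MC = 209 - 96x + 9x^2. Setting P = MC and taking the root on the rising branch gives x* = 12.
TR = 353·12 = 4236. TC = 3528 + 780 = 4308. Profit = 4236 − 4308 = -£72.
By producing, the firm covers all variable cost plus £3456 of fixed cost; shutting down would lose the full £3528.

Profit = -£72 at x = 12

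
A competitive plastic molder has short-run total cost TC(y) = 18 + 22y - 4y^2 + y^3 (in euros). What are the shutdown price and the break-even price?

Shutdown price = min AVC. AVC = 22 - 4y + y^2, with vertex at y = 2 and minimum €18.
ATC = 18/y + 22 - 4y + y^2. Setting dATC/dy = −18/y^2 − 4 + 2y = 0 gives y = 3 (since 2·3^3 − 4·3^2 = 18).
min ATC = 18/3 + 22 − 4·3 + 3^2 = €25. That is the break-even price.
For €18 ≤ P < €25 the firm produces at a loss; below €18 it shuts down.

Shutdown price = €18; break-even price = €25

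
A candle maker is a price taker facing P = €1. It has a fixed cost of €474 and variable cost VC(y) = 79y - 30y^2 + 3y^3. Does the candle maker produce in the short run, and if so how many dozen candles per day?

Shut down

Strip out fixed cost: VC = 79y - 30y^2 + 3y^3. Then AVC = 79 - 30y + 3y^2 and MC = 79 - 60y + 9y^2.
The AVC parabola has its vertex at y = 30/6 = 5, where AVC = 79 - 30·5 + 3·5^2 = €4.
With P < min AVC (€1 < €4), every unit sold adds to the loss.
Best response: produce nothing and absorb the €474 fixed cost.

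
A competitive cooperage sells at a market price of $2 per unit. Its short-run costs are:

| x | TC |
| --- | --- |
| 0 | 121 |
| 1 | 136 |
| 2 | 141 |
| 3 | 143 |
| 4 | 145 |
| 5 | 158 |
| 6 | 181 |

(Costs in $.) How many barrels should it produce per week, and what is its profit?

Tabulate TR − TC: x=0: -121; x=1: -134; x=2: -137; x=3: -137; x=4: -137; x=5: -148; x=6: -169.
Profit is highest at x = 0. Equivalently, the lowest AVC in the table is 24/4 ≈ $6 at x = 4, and P = $2 falls below it — price never covers variable cost, so the firm shuts down and loses only its fixed cost.

x = 0 (shut down); profit = -$121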